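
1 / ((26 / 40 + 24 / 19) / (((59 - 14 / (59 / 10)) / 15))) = 253916 / 128679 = 1.97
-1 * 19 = -19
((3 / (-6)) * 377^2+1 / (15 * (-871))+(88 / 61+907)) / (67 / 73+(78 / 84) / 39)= -74505.88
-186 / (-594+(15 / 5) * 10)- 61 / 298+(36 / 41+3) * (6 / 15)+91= 133047499 / 1435615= 92.68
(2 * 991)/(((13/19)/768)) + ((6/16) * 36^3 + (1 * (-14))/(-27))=787017566/351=2242215.29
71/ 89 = 0.80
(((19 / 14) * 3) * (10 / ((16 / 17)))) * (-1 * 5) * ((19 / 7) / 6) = -153425 / 1568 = -97.85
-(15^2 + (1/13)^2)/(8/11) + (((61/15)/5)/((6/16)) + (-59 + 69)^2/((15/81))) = 35406713/152100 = 232.79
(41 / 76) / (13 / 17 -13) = -0.04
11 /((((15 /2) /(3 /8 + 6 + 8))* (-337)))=-253 /4044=-0.06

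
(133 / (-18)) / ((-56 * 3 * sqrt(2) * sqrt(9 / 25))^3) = 2375 * sqrt(2) / 1316818944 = 0.00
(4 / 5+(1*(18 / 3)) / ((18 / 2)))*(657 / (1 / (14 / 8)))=16863 / 10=1686.30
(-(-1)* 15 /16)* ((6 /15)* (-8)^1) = -3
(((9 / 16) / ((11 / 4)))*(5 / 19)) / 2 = 45 / 1672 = 0.03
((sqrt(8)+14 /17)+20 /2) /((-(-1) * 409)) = 2 * sqrt(2) /409+184 /6953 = 0.03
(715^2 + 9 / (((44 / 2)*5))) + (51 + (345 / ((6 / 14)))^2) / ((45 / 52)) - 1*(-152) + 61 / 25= 6238323353 / 4950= 1260267.34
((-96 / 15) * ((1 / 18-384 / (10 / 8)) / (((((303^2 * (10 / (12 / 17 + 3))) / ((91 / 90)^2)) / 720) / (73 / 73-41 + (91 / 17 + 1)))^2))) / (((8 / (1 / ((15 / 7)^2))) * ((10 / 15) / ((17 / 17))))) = 5956552199288969806528 / 7424889562676260546875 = 0.80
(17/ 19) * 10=170/ 19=8.95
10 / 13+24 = 322 / 13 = 24.77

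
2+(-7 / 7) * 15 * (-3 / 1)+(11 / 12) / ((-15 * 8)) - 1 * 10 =53269 / 1440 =36.99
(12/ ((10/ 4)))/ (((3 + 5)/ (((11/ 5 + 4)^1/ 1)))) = 93/ 25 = 3.72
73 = 73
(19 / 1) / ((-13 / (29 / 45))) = -551 / 585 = -0.94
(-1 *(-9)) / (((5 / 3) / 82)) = 2214 / 5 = 442.80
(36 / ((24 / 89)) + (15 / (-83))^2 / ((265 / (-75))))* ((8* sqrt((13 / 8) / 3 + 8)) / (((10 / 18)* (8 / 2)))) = 292438467* sqrt(1230) / 7302340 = 1404.51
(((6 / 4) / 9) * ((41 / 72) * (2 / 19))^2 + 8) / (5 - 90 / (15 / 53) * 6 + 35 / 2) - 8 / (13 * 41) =-54313363301 / 2821091676624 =-0.02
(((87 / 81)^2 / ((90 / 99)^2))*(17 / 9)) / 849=1729937 / 557028900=0.00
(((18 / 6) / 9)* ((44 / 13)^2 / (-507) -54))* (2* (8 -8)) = 0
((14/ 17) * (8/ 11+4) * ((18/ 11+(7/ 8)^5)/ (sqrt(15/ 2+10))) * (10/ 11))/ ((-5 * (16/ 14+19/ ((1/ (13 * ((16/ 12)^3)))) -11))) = -1903440357 * sqrt(70)/ 25207390320640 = -0.00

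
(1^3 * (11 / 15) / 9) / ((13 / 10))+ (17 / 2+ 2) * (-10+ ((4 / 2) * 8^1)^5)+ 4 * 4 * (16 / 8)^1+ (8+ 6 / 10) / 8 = 154580064973 / 14040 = 11009976.14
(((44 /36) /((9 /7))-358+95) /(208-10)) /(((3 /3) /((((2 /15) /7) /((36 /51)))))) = -180421 /5051970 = -0.04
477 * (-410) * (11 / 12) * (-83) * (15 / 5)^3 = 803499345 / 2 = 401749672.50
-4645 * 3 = -13935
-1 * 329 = -329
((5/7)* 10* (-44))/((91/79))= -173800/637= -272.84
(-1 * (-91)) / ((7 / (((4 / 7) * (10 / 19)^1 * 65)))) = 254.14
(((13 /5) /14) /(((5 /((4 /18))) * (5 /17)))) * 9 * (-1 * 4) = -884 /875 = -1.01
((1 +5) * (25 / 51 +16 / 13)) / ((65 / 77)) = 175714 / 14365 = 12.23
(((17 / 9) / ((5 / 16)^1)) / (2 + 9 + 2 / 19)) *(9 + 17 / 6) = 183464 / 28485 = 6.44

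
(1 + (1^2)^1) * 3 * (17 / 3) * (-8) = -272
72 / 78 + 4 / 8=37 / 26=1.42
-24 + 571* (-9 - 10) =-10873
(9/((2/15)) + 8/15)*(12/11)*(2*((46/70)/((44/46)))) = 2159378/21175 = 101.98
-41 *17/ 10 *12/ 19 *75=-62730/ 19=-3301.58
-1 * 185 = -185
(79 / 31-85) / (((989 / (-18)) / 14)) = 644112 / 30659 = 21.01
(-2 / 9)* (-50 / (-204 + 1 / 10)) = -1000 / 18351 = -0.05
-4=-4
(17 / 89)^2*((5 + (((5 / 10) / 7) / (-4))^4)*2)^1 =14210847009 / 38949521408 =0.36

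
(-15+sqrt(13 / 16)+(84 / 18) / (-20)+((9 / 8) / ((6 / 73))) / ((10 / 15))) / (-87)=-2543 / 41760 - sqrt(13) / 348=-0.07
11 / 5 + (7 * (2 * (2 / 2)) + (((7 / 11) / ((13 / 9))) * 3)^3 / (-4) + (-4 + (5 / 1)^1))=972170863 / 58484140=16.62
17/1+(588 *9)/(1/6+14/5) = 160273/89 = 1800.82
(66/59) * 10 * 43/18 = 4730/177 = 26.72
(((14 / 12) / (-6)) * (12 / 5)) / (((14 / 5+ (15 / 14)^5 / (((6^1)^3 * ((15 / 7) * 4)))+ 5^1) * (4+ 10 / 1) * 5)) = -0.00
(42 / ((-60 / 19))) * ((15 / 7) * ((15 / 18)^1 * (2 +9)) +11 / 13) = -70851 / 260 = -272.50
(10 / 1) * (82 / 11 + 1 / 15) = 2482 / 33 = 75.21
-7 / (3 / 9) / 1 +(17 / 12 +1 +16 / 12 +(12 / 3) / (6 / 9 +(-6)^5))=-804771 / 46652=-17.25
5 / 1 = 5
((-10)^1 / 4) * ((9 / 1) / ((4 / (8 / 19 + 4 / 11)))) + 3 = -591 / 418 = -1.41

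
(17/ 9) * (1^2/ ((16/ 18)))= 17/ 8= 2.12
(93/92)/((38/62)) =2883/1748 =1.65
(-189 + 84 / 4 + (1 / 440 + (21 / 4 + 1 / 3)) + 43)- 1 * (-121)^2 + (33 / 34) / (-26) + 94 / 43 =-185127094331 / 12543960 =-14758.27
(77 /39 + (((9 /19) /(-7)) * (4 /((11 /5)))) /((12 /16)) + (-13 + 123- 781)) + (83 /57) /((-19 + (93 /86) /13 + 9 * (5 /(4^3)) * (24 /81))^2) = -2405352286402792196 /3594447561497793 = -669.19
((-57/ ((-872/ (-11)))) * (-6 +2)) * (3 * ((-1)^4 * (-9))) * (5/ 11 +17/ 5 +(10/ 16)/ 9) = -2657169/ 8720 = -304.72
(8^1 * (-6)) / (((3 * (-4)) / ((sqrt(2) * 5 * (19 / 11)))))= 380 * sqrt(2) / 11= 48.85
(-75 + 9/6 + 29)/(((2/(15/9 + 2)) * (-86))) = 979/1032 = 0.95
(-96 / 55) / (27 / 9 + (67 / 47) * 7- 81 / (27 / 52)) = 2256 / 184855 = 0.01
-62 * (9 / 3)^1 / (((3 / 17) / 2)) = -2108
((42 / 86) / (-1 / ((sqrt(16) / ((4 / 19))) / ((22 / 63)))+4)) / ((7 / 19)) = 0.33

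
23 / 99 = 0.23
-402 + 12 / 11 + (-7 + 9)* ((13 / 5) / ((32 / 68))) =-85769 / 220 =-389.86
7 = 7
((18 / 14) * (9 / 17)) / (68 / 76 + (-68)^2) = 513 / 3485629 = 0.00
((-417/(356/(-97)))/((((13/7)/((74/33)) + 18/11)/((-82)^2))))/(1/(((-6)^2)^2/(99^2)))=40990.45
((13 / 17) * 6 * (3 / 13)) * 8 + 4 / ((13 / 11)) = 2620 / 221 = 11.86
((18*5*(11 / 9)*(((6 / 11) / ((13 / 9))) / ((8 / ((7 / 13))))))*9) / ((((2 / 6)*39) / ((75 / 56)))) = 91125 / 35152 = 2.59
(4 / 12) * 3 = 1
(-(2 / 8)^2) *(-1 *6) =3 / 8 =0.38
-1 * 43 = -43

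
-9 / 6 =-1.50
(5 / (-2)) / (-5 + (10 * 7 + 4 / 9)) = -45 / 1178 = -0.04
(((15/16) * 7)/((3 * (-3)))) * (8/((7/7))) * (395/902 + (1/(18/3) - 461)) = 21802025/8118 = 2685.64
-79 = -79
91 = 91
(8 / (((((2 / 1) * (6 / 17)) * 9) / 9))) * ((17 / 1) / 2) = 289 / 3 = 96.33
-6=-6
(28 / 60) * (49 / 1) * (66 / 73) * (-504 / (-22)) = 172872 / 365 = 473.62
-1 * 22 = -22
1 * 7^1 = 7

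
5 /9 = 0.56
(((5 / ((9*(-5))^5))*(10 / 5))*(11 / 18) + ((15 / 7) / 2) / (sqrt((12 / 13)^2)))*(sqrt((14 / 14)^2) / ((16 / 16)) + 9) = 21589790009 / 1860043500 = 11.61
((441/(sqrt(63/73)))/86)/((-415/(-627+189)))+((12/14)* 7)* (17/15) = 4599* sqrt(511)/17845+34/5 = 12.63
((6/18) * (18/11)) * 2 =1.09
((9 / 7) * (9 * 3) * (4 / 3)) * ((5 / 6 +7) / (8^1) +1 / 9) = 1413 / 28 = 50.46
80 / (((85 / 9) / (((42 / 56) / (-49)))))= -108 / 833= -0.13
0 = 0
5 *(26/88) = 65/44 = 1.48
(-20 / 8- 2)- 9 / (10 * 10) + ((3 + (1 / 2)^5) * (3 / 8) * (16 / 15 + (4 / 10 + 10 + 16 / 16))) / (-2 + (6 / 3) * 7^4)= -4.59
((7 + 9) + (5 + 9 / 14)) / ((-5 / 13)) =-3939 / 70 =-56.27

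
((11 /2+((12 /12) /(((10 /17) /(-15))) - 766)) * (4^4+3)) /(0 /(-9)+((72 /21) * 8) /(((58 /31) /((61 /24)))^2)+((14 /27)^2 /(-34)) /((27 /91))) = -1604045012065272 /398633038033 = -4023.86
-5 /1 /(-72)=5 /72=0.07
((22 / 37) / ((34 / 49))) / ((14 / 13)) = 1001 / 1258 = 0.80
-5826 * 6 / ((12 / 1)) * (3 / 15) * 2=-5826 / 5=-1165.20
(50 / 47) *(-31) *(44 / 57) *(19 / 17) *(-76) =5183200 / 2397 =2162.37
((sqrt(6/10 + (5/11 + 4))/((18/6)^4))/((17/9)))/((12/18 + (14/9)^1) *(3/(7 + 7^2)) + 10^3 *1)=14 *sqrt(15290)/117824025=0.00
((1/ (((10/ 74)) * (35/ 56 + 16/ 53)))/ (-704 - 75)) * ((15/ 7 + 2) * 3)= -454952/ 3571715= -0.13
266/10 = 133/5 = 26.60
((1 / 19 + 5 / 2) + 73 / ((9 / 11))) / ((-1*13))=-31387 / 4446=-7.06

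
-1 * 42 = -42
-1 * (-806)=806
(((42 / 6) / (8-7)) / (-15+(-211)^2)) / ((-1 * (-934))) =1 / 5938372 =0.00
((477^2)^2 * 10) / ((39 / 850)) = 146680096549500 / 13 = 11283084349961.54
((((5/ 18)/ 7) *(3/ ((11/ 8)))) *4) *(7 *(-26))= -63.03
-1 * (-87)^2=-7569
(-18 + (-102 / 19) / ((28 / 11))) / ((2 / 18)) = -48141 / 266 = -180.98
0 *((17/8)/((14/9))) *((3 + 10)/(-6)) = 0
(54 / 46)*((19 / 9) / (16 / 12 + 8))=171 / 644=0.27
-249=-249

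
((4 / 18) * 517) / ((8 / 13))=6721 / 36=186.69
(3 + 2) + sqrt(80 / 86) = 2 * sqrt(430) / 43 + 5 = 5.96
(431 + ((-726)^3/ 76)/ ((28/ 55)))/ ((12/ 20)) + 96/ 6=-13153254427/ 798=-16482774.97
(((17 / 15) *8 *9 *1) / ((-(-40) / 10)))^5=11040808032 / 3125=3533058.57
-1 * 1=-1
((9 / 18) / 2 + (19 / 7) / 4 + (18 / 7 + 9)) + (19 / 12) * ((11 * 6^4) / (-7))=-44969 / 14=-3212.07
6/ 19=0.32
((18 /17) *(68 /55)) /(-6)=-12 /55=-0.22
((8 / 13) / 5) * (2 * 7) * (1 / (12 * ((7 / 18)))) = 24 / 65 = 0.37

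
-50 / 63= -0.79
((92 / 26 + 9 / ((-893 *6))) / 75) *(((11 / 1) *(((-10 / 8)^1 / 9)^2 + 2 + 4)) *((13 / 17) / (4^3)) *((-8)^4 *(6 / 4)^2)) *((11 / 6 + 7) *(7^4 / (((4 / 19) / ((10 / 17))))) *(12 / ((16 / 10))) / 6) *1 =896693594746411 / 35207136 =25469086.57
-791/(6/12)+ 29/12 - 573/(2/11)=-56773/12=-4731.08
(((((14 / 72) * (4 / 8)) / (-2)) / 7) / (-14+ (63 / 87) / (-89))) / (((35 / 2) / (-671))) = -1731851 / 91110600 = -0.02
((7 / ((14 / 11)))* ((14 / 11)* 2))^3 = 2744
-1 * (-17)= 17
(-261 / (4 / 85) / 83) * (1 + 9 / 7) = -88740 / 581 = -152.74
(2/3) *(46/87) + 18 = 4790/261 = 18.35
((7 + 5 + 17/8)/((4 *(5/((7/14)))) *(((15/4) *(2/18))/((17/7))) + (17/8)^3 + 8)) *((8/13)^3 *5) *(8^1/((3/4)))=10071572480/1403133823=7.18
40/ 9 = 4.44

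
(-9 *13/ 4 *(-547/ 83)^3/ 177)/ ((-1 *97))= -6383025597/ 13089348004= -0.49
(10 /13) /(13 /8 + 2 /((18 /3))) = 240 /611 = 0.39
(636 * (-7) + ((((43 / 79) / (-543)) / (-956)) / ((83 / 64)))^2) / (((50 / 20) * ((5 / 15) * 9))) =-6447494491033912844296 / 10861682094059827815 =-593.60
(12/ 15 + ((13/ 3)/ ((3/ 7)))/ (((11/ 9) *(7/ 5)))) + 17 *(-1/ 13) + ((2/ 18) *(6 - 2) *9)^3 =49622/ 715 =69.40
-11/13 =-0.85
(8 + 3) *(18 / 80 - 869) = -382261 / 40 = -9556.52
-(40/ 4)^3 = -1000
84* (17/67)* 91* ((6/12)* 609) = 39569166/67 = 590584.57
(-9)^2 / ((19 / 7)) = 29.84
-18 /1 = -18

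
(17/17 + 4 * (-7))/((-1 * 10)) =27/10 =2.70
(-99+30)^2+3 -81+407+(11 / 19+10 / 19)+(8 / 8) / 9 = 870598 / 171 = 5091.22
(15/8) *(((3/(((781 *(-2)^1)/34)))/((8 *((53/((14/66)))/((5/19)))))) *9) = -80325/553672768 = -0.00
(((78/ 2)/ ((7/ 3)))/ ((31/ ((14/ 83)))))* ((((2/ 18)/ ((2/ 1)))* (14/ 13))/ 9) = 14/ 23157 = 0.00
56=56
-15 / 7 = -2.14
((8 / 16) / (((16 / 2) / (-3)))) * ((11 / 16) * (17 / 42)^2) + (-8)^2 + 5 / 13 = 125950609 / 1956864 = 64.36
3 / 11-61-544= -6652 / 11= -604.73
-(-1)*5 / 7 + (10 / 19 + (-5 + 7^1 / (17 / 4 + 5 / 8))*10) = -178435 / 5187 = -34.40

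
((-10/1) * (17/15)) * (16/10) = -272/15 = -18.13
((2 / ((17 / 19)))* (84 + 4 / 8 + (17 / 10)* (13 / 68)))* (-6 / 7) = -193401 / 1190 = -162.52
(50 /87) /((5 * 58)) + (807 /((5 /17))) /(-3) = -11537654 /12615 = -914.60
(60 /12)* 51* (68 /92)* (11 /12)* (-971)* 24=-92604270 /23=-4026272.61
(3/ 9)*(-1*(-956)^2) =-913936/ 3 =-304645.33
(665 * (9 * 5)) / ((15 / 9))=17955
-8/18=-4/9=-0.44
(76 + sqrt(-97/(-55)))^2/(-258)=-(sqrt(5335) + 4180)^2/780450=-23.18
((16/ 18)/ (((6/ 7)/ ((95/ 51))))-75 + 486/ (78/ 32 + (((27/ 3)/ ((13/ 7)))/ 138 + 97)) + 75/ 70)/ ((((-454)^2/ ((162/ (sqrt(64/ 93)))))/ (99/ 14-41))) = 292445173209925 * sqrt(93)/ 1307288391820096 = 2.16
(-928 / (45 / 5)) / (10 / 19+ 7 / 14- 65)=35264 / 21879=1.61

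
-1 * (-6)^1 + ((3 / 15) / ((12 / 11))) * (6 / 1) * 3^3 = 357 / 10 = 35.70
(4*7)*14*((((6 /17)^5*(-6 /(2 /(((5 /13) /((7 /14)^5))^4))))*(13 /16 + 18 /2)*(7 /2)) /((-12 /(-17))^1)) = -17151810600960000 /2385443281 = -7190198.46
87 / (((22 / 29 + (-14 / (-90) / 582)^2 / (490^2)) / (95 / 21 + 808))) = 6890019062098410000 / 73941755580029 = 93181.71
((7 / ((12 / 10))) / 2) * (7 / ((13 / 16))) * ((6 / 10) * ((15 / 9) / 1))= 980 / 39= 25.13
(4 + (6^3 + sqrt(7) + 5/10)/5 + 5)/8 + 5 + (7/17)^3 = sqrt(7)/40 + 4562139/393040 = 11.67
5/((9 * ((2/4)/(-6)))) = -20/3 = -6.67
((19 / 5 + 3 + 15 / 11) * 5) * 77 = 3143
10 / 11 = 0.91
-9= -9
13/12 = 1.08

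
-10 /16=-5 /8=-0.62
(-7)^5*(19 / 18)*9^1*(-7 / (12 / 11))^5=864365505207281 / 497664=1736845552.84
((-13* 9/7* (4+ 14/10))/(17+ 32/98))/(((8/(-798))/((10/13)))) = 226233/566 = 399.70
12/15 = 4/5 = 0.80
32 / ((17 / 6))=11.29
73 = 73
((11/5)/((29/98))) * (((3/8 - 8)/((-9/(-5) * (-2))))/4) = 32879/8352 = 3.94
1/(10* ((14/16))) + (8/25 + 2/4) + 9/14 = 276/175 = 1.58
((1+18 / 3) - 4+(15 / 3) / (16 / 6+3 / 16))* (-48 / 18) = -1736 / 137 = -12.67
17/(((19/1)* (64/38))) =0.53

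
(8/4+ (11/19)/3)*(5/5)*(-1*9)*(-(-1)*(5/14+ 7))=-38625/266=-145.21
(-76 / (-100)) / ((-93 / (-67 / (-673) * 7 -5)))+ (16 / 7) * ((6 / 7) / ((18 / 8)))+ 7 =202052817 / 25557175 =7.91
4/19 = 0.21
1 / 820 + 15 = 12301 / 820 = 15.00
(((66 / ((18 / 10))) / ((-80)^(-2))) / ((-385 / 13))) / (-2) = 83200 / 21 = 3961.90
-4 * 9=-36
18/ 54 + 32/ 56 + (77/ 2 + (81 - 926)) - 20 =-34675/ 42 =-825.60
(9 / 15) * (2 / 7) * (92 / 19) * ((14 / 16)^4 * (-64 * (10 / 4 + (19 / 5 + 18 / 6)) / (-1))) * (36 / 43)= 19809279 / 81700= 242.46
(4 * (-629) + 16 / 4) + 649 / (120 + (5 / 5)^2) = -27573 / 11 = -2506.64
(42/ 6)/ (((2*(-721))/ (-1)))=1/ 206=0.00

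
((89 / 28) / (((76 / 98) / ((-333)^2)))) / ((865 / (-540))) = -1865263869 / 6574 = -283733.48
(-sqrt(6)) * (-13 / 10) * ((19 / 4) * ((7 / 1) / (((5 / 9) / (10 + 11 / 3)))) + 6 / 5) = 212979 * sqrt(6) / 200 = 2608.45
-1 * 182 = -182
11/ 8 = 1.38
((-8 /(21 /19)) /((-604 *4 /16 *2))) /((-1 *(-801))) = 76 /2539971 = 0.00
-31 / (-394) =31 / 394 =0.08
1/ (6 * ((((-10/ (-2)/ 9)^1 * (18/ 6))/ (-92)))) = -46/ 5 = -9.20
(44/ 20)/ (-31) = -11/ 155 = -0.07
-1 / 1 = -1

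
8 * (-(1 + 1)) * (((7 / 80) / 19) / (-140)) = 1 / 1900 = 0.00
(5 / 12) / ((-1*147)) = -5 / 1764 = -0.00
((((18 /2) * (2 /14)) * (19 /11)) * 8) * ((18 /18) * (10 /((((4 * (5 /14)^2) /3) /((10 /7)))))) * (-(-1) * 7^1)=114912 /11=10446.55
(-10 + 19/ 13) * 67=-7437/ 13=-572.08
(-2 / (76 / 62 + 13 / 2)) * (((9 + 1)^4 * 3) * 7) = -26040000 / 479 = -54363.26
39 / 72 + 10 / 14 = 211 / 168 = 1.26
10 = 10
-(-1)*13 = 13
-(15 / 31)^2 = -225 / 961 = -0.23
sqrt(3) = 1.73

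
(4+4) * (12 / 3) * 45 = 1440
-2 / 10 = -1 / 5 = -0.20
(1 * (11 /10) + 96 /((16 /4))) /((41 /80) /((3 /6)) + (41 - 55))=-1004 /519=-1.93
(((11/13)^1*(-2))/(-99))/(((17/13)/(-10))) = -20/153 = -0.13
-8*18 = -144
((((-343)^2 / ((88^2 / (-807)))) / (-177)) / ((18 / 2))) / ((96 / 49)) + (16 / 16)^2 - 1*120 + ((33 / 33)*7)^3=89976555725 / 394758144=227.93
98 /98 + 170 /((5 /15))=511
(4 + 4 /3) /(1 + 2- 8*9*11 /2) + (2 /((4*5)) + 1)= 12809 /11790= 1.09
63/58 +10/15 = 305/174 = 1.75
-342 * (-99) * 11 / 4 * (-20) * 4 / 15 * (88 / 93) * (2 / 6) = -4855488 / 31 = -156628.65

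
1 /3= 0.33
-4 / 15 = -0.27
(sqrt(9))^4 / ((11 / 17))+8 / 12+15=4648 / 33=140.85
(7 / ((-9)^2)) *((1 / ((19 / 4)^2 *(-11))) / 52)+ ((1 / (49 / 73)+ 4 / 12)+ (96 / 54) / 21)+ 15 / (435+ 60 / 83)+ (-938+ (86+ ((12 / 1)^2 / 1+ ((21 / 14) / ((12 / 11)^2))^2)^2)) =10539025217620914250781 / 517990102971973632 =20346.00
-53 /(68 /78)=-2067 /34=-60.79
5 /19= 0.26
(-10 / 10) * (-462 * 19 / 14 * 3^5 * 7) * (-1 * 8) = -8532216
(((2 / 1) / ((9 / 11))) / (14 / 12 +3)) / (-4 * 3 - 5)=-44 / 1275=-0.03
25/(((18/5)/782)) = 48875/9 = 5430.56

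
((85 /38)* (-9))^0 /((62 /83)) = 83 /62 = 1.34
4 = 4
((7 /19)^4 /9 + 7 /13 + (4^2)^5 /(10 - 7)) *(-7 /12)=-9326477447665 /45742671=-203890.09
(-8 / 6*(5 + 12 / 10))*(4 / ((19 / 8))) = -3968 / 285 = -13.92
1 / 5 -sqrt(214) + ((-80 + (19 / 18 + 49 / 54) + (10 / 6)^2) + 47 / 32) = -317911 / 4320 -sqrt(214) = -88.22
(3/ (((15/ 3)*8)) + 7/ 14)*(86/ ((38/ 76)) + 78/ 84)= 55683/ 560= 99.43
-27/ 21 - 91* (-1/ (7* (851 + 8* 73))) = -1832/ 1435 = -1.28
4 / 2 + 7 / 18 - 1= 25 / 18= 1.39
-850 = -850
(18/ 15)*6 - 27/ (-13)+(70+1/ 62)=319551/ 4030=79.29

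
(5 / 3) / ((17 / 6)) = 10 / 17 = 0.59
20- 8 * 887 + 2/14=-49531/7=-7075.86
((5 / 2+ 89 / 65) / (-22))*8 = -1006 / 715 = -1.41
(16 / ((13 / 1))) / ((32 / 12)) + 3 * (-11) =-423 / 13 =-32.54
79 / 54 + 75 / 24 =991 / 216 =4.59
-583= -583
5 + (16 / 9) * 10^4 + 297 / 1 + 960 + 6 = 171412 / 9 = 19045.78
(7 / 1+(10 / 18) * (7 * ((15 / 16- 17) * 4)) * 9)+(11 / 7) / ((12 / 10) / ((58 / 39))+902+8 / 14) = -2241.75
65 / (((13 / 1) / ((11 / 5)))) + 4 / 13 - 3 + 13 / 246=26737 / 3198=8.36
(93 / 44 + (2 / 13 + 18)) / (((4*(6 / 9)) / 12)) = 104337 / 1144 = 91.20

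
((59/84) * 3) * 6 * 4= 354/7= 50.57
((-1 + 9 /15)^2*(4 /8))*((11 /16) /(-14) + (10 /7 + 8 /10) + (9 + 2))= 14761 /14000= 1.05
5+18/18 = 6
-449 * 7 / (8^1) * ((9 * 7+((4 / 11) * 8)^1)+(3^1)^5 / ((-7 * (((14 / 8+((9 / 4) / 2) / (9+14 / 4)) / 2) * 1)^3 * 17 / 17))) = -2242968275 / 267674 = -8379.48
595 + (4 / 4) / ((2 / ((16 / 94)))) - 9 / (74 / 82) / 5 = 5156922 / 8695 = 593.09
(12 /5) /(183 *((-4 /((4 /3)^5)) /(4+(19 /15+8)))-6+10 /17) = -10392576 /80132215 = -0.13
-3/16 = -0.19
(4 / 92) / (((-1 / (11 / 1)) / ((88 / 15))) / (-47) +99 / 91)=4140136 / 103625787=0.04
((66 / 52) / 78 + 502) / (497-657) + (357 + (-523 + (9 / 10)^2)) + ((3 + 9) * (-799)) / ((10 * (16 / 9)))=-382698527 / 540800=-707.65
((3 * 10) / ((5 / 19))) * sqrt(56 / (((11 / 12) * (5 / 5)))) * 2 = 912 * sqrt(462) / 11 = 1782.06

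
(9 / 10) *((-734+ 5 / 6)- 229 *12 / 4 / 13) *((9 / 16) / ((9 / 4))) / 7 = -183927 / 7280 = -25.26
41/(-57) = -41/57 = -0.72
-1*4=-4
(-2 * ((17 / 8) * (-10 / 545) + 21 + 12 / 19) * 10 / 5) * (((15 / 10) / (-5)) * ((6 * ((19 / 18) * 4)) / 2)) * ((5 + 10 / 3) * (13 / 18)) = 11626745 / 5886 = 1975.32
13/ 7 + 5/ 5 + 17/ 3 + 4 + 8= 431/ 21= 20.52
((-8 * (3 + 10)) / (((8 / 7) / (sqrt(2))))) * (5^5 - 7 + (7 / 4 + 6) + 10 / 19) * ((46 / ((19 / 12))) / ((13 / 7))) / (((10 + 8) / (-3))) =267771819 * sqrt(2) / 361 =1048993.18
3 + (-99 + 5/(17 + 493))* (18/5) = -30036/85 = -353.36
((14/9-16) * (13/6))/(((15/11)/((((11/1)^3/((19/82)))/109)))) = -202894978/167751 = -1209.50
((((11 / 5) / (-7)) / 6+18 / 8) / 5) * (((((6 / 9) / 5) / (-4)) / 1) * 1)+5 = 314077 / 63000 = 4.99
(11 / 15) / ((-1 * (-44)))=1 / 60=0.02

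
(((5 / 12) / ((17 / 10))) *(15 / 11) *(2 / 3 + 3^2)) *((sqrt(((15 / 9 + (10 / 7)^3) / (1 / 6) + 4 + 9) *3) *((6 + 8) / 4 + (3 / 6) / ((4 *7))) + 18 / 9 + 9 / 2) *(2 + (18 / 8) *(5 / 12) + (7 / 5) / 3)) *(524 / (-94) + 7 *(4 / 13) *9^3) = 283118911175 / 2531232 + 55774425501475 *sqrt(291669) / 45147053952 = 779042.24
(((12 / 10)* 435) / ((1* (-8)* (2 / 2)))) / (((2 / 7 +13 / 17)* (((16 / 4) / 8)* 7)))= -17.75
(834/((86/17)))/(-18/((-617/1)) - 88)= -4373913/2333954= -1.87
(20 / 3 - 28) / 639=-64 / 1917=-0.03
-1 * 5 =-5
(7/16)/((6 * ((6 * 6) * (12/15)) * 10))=7/27648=0.00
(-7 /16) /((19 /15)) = -105 /304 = -0.35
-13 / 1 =-13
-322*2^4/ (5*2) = -2576/ 5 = -515.20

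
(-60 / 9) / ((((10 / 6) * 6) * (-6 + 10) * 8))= -1 / 48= -0.02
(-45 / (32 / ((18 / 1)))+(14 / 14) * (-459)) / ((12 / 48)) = -7749 / 4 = -1937.25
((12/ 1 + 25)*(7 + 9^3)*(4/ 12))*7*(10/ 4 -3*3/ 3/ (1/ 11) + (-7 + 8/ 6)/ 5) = -90451088/ 45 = -2010024.18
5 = 5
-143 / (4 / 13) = -1859 / 4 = -464.75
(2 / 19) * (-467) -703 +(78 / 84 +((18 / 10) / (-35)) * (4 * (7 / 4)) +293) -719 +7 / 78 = -152692258 / 129675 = -1177.50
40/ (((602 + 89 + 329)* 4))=1/ 102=0.01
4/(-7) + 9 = 59/7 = 8.43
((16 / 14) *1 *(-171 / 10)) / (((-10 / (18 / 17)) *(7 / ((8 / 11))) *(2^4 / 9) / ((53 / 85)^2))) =77814918 / 1655066875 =0.05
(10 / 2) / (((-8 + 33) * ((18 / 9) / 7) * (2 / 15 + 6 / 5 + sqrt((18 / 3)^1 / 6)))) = 3 / 10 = 0.30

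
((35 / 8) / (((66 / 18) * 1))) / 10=21 / 176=0.12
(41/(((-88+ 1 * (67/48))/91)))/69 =-59696/95611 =-0.62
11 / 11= 1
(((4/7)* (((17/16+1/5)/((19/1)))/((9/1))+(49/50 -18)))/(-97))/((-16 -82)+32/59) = -68656117/66762675000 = -0.00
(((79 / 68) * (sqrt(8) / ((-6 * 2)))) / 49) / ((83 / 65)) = -5135 * sqrt(2) / 1659336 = -0.00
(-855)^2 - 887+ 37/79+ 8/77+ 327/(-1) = 4439443794/6083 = 729811.57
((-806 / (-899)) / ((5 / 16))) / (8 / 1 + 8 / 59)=767 / 2175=0.35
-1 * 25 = -25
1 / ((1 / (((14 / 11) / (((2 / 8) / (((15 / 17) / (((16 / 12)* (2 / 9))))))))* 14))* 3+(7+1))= 13230 / 106027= 0.12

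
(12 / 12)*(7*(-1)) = -7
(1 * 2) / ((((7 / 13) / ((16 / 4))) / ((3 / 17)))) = 2.62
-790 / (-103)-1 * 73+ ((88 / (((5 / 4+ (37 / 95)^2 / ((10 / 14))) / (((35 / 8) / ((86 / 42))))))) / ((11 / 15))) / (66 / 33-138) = -2647998468561 / 39748228802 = -66.62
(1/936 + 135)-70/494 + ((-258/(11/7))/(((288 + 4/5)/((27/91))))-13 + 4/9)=151319573/1238952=122.14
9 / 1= 9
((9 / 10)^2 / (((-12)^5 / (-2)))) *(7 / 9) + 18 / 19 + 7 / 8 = 47865733 / 26265600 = 1.82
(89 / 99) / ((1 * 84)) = 89 / 8316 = 0.01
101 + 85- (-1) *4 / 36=186.11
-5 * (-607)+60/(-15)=3031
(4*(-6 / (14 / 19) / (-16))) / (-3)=-19 / 28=-0.68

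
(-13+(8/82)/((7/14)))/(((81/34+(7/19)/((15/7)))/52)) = -264537000/1014791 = -260.68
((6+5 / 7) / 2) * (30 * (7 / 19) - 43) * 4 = -57058 / 133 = -429.01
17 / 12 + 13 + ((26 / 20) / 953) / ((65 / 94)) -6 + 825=238274389 / 285900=833.42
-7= -7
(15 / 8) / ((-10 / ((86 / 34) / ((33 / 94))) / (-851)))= 1719871 / 1496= 1149.65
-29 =-29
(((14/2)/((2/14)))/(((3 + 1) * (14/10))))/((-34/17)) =-4.38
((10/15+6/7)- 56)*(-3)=1144/7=163.43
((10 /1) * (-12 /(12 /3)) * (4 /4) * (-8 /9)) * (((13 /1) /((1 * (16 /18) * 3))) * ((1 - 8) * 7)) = -6370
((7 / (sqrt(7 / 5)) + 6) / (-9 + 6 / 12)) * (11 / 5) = -132 / 85 - 22 * sqrt(35) / 85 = -3.08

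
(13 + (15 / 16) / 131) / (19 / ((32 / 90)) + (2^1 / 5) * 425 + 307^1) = 27263 / 1111797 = 0.02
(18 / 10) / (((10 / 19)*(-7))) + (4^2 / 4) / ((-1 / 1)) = -1571 / 350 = -4.49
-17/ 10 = -1.70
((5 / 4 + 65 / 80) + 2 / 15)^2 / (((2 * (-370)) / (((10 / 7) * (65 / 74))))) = -3610477 / 441584640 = -0.01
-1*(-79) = 79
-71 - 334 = -405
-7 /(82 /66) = -231 /41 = -5.63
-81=-81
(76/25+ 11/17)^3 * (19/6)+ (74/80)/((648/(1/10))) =158.72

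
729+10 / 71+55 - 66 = 50988 / 71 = 718.14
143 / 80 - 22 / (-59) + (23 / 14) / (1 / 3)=234219 / 33040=7.09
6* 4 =24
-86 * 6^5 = -668736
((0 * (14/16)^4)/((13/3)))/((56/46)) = 0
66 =66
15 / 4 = 3.75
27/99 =3/11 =0.27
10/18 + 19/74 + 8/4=1873/666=2.81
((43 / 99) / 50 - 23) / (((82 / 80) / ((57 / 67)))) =-8649332 / 453255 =-19.08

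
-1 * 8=-8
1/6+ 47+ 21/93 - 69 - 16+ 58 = 3793/186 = 20.39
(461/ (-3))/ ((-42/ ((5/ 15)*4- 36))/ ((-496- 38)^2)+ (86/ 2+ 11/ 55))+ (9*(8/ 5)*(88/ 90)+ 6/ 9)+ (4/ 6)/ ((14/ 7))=11.52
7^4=2401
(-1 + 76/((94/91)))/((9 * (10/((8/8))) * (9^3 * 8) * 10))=379/27410400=0.00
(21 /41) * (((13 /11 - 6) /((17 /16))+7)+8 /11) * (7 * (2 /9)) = 2.54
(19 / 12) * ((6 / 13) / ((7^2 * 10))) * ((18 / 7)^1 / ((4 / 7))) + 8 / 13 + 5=5.62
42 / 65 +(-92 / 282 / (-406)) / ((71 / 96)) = 28499102 / 44031715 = 0.65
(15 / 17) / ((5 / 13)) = 39 / 17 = 2.29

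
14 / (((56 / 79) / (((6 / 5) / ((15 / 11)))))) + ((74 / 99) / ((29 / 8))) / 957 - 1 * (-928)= 945.38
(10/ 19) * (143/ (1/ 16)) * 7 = 160160/ 19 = 8429.47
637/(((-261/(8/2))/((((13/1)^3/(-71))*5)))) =27989780/18531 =1510.43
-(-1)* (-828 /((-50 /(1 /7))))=414 /175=2.37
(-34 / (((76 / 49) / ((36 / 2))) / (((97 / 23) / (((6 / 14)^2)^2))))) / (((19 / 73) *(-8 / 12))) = 14162233673 / 49818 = 284279.45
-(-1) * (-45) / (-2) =22.50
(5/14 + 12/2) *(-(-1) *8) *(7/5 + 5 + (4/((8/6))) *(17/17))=16732/35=478.06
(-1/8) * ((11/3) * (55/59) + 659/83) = -83429/58764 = -1.42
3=3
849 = 849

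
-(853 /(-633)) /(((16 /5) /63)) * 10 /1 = 265.30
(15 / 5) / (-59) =-0.05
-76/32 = -19/8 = -2.38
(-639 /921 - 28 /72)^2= 35796289 /30536676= 1.17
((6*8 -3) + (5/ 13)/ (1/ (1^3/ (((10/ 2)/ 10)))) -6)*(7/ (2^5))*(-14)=-25333/ 208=-121.79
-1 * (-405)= 405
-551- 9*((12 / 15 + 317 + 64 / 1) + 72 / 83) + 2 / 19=-31499802 / 7885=-3994.90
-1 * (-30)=30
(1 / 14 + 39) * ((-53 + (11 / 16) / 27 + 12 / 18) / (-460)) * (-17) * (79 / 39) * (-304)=315404384003 / 6781320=46510.77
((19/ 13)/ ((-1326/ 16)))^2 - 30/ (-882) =124944031/ 3640070889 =0.03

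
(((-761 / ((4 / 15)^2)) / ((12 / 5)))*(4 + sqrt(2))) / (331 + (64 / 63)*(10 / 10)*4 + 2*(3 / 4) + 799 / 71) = -1276482375 / 24892568 -1276482375*sqrt(2) / 99570272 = -69.41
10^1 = 10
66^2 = 4356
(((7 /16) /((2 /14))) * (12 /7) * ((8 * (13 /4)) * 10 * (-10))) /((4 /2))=-6825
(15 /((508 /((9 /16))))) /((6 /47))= 2115 /16256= 0.13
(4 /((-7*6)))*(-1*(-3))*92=-184 /7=-26.29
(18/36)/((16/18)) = 9/16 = 0.56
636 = 636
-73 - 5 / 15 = -220 / 3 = -73.33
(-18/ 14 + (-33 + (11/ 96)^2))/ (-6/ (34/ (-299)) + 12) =-37586881/ 71027712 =-0.53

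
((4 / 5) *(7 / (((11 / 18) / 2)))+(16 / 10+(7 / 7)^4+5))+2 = 1536 / 55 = 27.93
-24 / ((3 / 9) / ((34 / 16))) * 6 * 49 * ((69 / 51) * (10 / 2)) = -304290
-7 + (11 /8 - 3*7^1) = -213 /8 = -26.62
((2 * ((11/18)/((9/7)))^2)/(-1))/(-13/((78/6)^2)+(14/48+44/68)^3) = -1978406144/3285197433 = -0.60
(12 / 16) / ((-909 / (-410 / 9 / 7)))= 205 / 38178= 0.01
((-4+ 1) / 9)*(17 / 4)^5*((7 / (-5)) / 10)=9938999 / 153600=64.71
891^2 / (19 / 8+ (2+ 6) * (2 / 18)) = 57159432 / 235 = 243231.63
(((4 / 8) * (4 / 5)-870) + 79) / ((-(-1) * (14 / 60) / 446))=-10578228 / 7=-1511175.43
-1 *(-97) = 97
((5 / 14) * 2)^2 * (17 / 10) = 0.87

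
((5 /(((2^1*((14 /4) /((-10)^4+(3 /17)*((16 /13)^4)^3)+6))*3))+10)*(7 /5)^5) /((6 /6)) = 4860710691540352421712086 /89139373539660747853125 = 54.53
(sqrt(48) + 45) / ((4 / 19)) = 19*sqrt(3) + 855 / 4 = 246.66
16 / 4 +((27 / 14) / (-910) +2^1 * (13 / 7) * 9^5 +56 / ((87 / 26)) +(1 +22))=219368.59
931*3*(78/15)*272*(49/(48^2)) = 10081799/120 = 84014.99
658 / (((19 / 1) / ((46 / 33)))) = 30268 / 627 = 48.27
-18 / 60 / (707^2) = -3 / 4998490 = -0.00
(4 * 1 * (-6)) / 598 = -12 / 299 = -0.04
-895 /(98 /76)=-34010 /49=-694.08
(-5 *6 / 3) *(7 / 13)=-70 / 13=-5.38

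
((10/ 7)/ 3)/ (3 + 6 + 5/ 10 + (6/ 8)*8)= 0.03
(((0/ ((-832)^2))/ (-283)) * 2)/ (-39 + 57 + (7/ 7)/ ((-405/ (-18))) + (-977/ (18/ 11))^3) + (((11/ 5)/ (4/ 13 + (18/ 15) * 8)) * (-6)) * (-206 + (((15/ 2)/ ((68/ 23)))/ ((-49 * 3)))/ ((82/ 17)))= 2840743191/ 10350368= 274.46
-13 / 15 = -0.87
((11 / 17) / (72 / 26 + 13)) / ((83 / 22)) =3146 / 289255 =0.01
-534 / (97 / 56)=-29904 / 97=-308.29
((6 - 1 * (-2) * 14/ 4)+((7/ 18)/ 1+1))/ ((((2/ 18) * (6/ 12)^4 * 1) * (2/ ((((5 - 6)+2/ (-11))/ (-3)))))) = 13468/ 33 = 408.12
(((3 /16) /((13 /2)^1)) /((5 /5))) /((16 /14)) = 0.03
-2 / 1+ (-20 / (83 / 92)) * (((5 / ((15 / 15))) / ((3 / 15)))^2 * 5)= -5750166 / 83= -69279.11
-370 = -370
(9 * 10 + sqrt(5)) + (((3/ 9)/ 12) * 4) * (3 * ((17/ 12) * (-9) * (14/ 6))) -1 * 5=sqrt(5) + 901/ 12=77.32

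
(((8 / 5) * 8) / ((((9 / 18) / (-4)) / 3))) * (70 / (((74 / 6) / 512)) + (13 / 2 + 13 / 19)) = -3145621248 / 3515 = -894913.58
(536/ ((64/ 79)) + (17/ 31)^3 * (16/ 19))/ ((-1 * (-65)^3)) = 2996620361/ 1243565713000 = 0.00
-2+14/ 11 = -0.73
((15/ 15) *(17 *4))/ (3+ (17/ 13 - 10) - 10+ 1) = -884/ 191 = -4.63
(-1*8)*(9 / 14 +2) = -148 / 7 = -21.14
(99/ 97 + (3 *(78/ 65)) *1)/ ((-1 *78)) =-747/ 12610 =-0.06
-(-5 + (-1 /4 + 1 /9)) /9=185 /324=0.57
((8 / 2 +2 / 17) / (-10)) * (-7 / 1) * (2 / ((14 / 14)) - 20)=-882 / 17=-51.88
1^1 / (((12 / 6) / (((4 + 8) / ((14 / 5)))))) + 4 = 6.14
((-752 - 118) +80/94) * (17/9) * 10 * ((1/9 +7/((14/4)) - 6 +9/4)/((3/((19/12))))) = 1946196125/137052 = 14200.42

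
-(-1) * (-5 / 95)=-1 / 19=-0.05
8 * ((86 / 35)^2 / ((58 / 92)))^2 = 925975413248 / 1262025625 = 733.72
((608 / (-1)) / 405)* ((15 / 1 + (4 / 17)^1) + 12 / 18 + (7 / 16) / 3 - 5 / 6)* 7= -660478 / 4131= -159.88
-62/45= -1.38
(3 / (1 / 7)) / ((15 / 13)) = 91 / 5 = 18.20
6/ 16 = 3/ 8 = 0.38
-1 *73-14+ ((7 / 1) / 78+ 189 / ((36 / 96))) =32533 / 78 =417.09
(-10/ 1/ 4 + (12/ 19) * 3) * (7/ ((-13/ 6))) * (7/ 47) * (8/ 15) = 9016/ 58045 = 0.16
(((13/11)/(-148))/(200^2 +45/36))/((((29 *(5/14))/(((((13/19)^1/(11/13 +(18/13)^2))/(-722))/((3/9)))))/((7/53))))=1399489/534353014683762725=0.00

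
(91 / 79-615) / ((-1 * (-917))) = -48494 / 72443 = -0.67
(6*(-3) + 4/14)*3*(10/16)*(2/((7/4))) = -37.96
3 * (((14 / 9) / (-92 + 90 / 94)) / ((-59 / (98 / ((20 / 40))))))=128968 / 757383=0.17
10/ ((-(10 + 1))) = -10/ 11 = -0.91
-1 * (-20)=20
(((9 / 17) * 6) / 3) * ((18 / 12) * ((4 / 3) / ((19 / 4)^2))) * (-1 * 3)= -1728 / 6137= -0.28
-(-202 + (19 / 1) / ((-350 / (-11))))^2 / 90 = -552109009 / 1225000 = -450.70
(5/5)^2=1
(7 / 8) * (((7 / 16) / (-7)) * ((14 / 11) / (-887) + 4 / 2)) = -34125 / 312224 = -0.11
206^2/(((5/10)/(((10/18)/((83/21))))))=2970520/249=11929.80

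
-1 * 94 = -94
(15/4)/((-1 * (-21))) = 5/28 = 0.18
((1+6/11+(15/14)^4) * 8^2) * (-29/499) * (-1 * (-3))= -421061556/13179089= -31.95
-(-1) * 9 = 9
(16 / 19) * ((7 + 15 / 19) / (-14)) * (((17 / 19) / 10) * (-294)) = 422688 / 34295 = 12.33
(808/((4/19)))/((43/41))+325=171333/43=3984.49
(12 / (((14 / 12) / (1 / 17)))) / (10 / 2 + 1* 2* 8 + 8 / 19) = 1368 / 48433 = 0.03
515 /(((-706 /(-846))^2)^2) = 16488027326115 /15527402881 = 1061.87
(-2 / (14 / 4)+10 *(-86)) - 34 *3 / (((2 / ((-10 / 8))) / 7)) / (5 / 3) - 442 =-28975 / 28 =-1034.82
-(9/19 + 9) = -180/19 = -9.47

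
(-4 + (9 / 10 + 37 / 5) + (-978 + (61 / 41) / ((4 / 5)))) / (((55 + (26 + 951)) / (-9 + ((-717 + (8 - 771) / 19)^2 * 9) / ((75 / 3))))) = -494756101864917 / 2545772000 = -194344.23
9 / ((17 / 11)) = 99 / 17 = 5.82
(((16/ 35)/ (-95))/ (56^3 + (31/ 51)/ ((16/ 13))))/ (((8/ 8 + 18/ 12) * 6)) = -4352/ 2382413355875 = -0.00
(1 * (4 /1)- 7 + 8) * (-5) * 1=-25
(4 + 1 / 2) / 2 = 9 / 4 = 2.25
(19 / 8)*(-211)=-4009 / 8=-501.12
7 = 7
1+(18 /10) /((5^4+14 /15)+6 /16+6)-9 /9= 0.00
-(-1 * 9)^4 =-6561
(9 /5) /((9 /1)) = 1 /5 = 0.20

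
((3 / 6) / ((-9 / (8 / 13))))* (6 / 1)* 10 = -80 / 39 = -2.05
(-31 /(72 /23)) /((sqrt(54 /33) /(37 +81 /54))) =-54901 * sqrt(22) /864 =-298.04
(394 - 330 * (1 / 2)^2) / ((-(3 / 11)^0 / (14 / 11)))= -4361 / 11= -396.45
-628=-628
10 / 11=0.91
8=8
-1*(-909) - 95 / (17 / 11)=14408 / 17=847.53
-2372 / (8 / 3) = -1779 / 2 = -889.50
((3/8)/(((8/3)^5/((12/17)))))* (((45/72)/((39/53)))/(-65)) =-38637/1506279424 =-0.00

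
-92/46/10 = -1/5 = -0.20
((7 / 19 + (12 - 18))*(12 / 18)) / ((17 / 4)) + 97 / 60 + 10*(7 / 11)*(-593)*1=-268102493 / 71060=-3772.90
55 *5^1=275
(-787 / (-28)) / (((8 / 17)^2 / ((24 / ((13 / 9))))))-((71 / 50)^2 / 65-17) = 1488070833 / 700000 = 2125.82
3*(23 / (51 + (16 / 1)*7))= 69 / 163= 0.42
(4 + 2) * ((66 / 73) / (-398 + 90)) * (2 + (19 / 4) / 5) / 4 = -531 / 40880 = -0.01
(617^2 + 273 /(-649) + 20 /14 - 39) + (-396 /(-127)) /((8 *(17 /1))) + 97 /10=18668243654292 /49041685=380660.73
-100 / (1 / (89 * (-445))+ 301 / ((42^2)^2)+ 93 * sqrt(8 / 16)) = 2215633244533128000 / 1340399261386656944554031-1441289528374452402240000 * sqrt(2) / 1340399261386656944554031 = -1.52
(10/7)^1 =10/7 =1.43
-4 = -4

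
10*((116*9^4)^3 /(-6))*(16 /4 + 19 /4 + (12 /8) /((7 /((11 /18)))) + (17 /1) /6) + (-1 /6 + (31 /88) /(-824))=-13106231099681444592976363 /1522752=-8606937373703298103.02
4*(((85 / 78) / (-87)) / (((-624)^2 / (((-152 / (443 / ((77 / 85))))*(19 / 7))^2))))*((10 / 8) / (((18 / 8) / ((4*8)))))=-252301456 / 154957270171041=-0.00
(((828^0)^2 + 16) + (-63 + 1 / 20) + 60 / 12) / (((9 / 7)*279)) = -637 / 5580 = -0.11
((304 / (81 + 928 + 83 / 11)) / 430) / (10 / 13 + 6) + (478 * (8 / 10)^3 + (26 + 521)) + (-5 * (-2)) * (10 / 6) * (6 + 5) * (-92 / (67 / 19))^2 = 101645985922653239 / 809410467750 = 125580.27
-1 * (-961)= 961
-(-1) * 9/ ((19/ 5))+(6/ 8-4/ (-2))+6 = 845/ 76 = 11.12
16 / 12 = 4 / 3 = 1.33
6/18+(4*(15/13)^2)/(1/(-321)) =-866531/507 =-1709.13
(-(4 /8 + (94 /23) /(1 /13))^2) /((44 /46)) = -6086089 /2024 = -3006.96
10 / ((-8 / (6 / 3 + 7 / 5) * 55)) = -17 / 220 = -0.08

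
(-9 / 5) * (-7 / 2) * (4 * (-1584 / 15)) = -66528 / 25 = -2661.12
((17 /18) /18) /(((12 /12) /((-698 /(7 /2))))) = -5933 /567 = -10.46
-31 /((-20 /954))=14787 /10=1478.70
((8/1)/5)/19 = 8/95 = 0.08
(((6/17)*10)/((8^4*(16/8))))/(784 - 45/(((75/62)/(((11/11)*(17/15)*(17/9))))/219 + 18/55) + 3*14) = 13183265/21100486639616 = 0.00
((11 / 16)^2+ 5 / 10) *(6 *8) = 747 / 16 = 46.69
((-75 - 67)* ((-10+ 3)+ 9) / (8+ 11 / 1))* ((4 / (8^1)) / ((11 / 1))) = -142 / 209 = -0.68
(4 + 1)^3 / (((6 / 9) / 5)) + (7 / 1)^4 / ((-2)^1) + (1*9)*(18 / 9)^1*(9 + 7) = 25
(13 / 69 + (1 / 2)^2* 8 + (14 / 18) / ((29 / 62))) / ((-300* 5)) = -23119 / 9004500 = -0.00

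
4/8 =1/2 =0.50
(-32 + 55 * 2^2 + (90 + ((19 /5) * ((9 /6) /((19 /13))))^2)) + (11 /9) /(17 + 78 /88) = 207729043 /708300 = 293.28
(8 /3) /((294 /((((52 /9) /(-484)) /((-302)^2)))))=-13 /10950157449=-0.00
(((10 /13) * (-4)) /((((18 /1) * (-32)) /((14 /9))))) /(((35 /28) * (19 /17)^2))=2023 /380133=0.01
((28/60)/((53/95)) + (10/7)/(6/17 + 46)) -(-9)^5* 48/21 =59187318793/438522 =134970.01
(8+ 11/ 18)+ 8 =16.61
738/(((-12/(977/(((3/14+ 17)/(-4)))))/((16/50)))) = 26918304/6025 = 4467.77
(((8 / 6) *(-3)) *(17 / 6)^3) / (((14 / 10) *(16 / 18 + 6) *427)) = -24565 / 1111908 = -0.02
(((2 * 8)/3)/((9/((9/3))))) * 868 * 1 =13888/9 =1543.11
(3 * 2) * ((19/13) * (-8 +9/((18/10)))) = -342/13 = -26.31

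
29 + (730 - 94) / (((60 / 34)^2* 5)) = 26192 / 375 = 69.85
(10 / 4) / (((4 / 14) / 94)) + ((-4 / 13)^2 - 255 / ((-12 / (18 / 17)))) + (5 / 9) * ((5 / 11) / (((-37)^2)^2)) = 26499285274144 / 31356587691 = 845.09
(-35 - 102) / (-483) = 137 / 483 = 0.28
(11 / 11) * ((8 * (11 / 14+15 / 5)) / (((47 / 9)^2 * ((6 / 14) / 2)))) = 11448 / 2209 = 5.18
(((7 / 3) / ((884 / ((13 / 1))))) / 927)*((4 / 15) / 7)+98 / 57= 1.72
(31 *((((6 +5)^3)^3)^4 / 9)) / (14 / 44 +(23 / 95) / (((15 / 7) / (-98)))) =-10014162858623454400326382683904690516295950 / 1011423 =-9901063015794039091780969000000000000.00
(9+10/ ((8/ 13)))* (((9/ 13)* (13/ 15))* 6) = 909/ 10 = 90.90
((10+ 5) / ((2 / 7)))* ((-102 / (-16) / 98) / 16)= 765 / 3584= 0.21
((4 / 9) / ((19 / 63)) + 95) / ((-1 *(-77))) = 1833 / 1463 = 1.25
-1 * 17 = -17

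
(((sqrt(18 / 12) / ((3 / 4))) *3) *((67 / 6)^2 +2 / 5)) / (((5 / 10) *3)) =22517 *sqrt(6) / 135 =408.56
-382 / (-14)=191 / 7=27.29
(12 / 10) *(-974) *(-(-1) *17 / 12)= -8279 / 5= -1655.80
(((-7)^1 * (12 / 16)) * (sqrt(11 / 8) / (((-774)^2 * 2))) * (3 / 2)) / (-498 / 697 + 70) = -4879 * sqrt(22) / 205728556032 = -0.00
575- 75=500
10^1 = 10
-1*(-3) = 3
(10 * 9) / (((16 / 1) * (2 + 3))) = 9 / 8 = 1.12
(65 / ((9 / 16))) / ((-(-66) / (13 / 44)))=1690 / 3267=0.52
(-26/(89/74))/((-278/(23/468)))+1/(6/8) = 297755/222678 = 1.34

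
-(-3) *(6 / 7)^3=648 / 343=1.89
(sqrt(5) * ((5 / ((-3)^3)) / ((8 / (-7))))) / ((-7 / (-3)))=5 * sqrt(5) / 72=0.16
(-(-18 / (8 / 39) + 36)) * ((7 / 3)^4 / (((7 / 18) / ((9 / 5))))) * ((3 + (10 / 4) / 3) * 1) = 544341 / 20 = 27217.05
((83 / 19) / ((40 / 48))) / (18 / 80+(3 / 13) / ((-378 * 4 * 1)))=1631448 / 69977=23.31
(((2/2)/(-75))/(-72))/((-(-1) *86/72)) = 1/6450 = 0.00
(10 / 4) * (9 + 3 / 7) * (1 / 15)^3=11 / 1575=0.01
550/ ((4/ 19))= 5225/ 2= 2612.50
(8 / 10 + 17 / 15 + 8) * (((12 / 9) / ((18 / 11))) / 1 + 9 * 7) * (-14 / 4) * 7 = -12579623 / 810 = -15530.40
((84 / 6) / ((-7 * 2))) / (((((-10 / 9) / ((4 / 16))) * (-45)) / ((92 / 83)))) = -23 / 4150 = -0.01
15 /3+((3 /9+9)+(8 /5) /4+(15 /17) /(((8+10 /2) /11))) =51316 /3315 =15.48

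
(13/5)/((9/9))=13/5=2.60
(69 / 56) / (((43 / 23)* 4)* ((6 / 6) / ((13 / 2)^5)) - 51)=-589241991 / 24389186360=-0.02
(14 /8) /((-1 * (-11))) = 7 /44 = 0.16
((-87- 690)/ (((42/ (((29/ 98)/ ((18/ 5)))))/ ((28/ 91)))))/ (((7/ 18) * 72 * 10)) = -1073/ 642096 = -0.00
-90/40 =-9/4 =-2.25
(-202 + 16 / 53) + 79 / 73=-776183 / 3869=-200.62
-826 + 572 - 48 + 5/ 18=-301.72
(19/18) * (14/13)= 1.14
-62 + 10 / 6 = -181 / 3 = -60.33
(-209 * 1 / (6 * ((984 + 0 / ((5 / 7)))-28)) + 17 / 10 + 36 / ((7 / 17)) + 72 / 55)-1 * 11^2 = -67573109 / 2208360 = -30.60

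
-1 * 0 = 0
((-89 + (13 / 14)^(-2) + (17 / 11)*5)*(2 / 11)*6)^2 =3193940865600 / 418161601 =7638.05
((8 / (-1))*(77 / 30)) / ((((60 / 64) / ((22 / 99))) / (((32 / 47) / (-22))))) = 14336 / 95175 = 0.15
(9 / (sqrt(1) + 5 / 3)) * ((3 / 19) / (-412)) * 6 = -243 / 31312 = -0.01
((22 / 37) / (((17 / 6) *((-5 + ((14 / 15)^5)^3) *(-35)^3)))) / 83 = 0.00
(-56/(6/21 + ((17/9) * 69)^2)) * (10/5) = -7056/1070185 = -0.01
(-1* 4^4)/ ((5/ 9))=-2304/ 5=-460.80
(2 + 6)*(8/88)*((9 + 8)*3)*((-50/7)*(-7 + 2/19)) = 2672400/1463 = 1826.66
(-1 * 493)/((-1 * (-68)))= -29/4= -7.25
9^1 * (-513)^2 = 2368521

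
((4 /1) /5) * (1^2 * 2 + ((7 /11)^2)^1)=1164 /605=1.92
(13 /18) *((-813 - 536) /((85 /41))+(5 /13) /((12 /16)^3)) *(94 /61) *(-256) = 233255468288 /1259955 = 185130.00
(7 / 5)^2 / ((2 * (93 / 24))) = 196 / 775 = 0.25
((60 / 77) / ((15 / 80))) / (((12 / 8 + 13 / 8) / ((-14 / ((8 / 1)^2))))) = -16 / 55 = -0.29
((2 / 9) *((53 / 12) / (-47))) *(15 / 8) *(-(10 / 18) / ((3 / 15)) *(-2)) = -6625 / 30456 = -0.22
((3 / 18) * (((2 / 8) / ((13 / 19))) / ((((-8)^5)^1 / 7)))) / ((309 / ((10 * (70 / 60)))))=-4655 / 9477292032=-0.00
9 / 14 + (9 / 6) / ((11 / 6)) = 225 / 154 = 1.46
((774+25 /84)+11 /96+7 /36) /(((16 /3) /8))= 1561607 /1344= 1161.91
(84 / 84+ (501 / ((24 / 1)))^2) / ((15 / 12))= 27953 / 80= 349.41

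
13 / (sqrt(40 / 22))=9.64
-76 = -76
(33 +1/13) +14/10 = 2241/65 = 34.48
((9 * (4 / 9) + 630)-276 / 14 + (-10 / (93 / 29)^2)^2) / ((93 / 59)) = 19007290199000 / 48698185851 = 390.31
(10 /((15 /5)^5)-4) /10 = -481 /1215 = -0.40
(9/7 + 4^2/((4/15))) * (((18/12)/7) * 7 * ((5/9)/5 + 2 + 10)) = 15587/14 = 1113.36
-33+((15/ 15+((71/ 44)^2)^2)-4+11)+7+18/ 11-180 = -710578079/ 3748096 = -189.58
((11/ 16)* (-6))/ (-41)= 0.10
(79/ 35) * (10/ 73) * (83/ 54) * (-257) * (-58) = 97738642/ 13797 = 7084.05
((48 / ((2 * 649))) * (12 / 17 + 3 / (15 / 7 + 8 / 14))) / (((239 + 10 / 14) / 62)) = 3046680 / 175877053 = 0.02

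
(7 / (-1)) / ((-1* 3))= 2.33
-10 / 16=-5 / 8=-0.62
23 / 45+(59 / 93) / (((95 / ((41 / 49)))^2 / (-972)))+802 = 4851418492951 / 6045657975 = 802.46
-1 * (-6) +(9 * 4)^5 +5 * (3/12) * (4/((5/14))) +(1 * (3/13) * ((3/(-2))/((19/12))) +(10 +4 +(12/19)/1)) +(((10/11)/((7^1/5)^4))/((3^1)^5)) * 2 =95851921430829056/1585214631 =60466210.41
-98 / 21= -14 / 3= -4.67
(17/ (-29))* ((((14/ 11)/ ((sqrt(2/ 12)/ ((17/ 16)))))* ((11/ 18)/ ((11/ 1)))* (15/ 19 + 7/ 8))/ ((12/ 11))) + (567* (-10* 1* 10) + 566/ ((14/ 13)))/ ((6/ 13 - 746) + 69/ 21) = 5111873/ 67545 - 511819* sqrt(6)/ 7617024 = 75.52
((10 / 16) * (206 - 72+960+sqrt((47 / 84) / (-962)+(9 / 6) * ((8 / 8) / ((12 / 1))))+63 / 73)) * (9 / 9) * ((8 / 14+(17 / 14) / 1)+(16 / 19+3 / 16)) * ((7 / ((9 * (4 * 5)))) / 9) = 1997 * sqrt(50777727) / 5306176512+159610225 / 19173888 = 8.33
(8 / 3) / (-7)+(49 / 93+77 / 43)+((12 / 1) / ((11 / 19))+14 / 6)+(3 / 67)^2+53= 35938573915 / 460755449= 78.00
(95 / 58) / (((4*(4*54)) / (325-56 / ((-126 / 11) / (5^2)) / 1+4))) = 385795 / 451008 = 0.86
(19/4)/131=0.04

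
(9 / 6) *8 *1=12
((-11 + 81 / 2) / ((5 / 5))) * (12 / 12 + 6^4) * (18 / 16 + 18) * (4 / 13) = 11708019 / 52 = 225154.21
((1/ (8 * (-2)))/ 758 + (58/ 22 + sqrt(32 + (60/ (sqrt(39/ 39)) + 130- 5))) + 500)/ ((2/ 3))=3 * sqrt(217)/ 2 + 201167103/ 266816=776.05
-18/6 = -3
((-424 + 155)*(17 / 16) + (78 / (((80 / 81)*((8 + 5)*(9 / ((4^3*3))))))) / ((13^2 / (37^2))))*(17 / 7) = 175603319 / 94640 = 1855.49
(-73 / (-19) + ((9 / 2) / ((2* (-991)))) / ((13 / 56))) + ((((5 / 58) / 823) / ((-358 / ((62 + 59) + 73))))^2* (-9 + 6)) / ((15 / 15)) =68484872377596843265 / 17870319912001929892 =3.83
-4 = -4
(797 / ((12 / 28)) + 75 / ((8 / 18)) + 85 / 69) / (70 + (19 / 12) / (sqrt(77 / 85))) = 7246527288 / 249782369 - 10643477* sqrt(6545) / 1248911845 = 28.32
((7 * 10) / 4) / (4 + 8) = 1.46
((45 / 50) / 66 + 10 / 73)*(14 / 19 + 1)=7257 / 27740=0.26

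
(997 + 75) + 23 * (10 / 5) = 1118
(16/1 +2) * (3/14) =3.86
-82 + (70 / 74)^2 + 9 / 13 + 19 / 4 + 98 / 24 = -7643407 / 106782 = -71.58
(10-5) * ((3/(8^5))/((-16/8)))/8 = -15/524288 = -0.00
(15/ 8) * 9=135/ 8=16.88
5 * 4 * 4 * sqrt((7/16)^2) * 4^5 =35840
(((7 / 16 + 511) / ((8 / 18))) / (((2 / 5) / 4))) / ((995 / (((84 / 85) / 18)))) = 171843 / 270640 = 0.63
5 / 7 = 0.71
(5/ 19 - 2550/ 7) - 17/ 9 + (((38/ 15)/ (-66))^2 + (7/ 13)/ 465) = -4805515206176/ 13133094975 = -365.91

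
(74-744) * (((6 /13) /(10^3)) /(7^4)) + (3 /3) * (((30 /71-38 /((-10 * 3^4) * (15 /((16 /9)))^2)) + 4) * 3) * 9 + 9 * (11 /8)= 638795320670011 /4846661001000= 131.80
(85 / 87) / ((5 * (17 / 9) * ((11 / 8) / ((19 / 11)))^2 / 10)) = 693120 / 424589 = 1.63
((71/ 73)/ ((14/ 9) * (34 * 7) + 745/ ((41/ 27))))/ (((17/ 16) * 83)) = 419184/ 32718593941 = 0.00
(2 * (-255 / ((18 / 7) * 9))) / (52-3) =-85 / 189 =-0.45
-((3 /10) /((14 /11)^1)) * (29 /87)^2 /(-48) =11 /20160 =0.00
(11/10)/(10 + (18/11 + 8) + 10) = 121/3260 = 0.04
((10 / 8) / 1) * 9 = 45 / 4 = 11.25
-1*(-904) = 904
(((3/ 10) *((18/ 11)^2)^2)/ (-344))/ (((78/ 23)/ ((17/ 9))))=-285039/ 81843190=-0.00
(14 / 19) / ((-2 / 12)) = -84 / 19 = -4.42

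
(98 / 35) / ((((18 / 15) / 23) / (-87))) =-4669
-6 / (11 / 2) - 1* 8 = -100 / 11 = -9.09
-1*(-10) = 10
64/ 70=32/ 35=0.91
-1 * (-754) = 754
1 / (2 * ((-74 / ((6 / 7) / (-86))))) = 0.00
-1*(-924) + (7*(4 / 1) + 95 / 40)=7635 / 8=954.38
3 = 3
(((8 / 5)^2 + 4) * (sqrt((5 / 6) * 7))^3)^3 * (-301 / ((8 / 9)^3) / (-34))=149427826863 * sqrt(210) / 217600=9951355.40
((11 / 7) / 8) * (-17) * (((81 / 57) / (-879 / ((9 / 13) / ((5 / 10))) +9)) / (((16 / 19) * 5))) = 15147 / 8411200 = 0.00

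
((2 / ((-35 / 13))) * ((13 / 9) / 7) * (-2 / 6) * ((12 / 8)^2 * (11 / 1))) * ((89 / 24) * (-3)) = -165451 / 11760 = -14.07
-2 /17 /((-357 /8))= 16 /6069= 0.00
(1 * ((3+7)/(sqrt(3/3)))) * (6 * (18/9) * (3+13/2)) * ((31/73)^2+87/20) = 27522051/5329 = 5164.58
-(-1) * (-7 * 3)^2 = 441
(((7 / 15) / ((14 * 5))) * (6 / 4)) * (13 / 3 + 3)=11 / 150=0.07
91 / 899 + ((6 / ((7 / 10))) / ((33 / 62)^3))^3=97358780094122378508407 / 530048373916037823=183679.05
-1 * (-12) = 12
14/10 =7/5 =1.40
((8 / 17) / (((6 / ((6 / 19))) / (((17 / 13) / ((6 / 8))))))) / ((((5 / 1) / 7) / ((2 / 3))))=448 / 11115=0.04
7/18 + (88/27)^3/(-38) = -390601/747954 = -0.52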